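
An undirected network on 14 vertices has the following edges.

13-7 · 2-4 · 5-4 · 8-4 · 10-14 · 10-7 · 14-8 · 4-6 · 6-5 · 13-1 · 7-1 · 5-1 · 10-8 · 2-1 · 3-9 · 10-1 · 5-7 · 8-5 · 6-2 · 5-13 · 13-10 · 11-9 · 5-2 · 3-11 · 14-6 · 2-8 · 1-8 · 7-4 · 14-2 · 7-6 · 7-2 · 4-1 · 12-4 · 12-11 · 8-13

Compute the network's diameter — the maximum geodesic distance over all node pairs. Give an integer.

5

Eccentricity of each node (its greatest distance to any other): 1:4, 2:4, 3:5, 4:3, 5:4, 6:4, 7:4, 8:4, 9:5, 10:5, 11:4, 12:3, 13:5, 14:5.
The maximum eccentricity is 5, realized for instance by the pair 14–3 via 14 – 6 – 4 – 12 – 11 – 3. So the diameter is 5.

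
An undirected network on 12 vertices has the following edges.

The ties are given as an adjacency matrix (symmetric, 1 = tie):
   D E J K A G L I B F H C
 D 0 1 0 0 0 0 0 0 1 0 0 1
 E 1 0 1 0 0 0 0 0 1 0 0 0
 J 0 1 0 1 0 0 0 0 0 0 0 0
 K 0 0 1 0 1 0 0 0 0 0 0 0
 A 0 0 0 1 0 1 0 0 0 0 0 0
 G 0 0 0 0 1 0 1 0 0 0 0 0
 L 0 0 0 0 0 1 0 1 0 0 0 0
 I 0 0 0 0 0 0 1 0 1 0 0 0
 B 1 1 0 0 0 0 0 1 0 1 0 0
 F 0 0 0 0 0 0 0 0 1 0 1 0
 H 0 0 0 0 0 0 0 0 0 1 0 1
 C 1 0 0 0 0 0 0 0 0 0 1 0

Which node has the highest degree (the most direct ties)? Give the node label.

B

Degrees — A:2, B:4, C:2, D:3, E:3, F:2, G:2, H:2, I:2, J:2, K:2, L:2.
The maximum is 4, attained only by B.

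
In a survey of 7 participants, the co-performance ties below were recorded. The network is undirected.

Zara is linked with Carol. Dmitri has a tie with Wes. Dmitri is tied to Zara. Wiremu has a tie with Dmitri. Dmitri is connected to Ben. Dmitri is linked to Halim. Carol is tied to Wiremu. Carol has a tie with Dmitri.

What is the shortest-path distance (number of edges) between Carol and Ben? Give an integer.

2

One shortest route is Carol – Dmitri – Ben, which uses 2 edges, and Carol and Ben are not directly tied, so nothing shorter exists. So d(Carol,Ben) = 2.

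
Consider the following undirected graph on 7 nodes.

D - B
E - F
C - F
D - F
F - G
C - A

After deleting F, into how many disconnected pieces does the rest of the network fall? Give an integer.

4

Without F, the remaining ties split the others into: {A, C}; {G}; {E}; {B, D}.
That's 4 separate components.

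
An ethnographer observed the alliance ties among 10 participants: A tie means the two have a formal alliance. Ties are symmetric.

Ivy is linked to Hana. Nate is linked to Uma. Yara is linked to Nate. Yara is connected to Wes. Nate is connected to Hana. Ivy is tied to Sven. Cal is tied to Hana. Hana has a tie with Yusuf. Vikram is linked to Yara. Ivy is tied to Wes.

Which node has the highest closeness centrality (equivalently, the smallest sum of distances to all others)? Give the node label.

Hana

Farness (sum of distances to all others) for each node — Cal:23, Hana:15, Ivy:17, Nate:16, Sven:25, Uma:24, Vikram:26, Wes:19, Yara:18, Yusuf:23.
The smallest farness is 15, for Hana, so Hana has the highest closeness.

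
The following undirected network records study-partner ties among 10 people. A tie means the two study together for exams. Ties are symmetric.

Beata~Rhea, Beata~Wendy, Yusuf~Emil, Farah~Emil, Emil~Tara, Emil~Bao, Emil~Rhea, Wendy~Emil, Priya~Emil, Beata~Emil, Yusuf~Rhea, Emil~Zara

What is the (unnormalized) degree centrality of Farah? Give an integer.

1

Farah is directly tied to Emil. That is 1 neighbor, so the degree of Farah is 1.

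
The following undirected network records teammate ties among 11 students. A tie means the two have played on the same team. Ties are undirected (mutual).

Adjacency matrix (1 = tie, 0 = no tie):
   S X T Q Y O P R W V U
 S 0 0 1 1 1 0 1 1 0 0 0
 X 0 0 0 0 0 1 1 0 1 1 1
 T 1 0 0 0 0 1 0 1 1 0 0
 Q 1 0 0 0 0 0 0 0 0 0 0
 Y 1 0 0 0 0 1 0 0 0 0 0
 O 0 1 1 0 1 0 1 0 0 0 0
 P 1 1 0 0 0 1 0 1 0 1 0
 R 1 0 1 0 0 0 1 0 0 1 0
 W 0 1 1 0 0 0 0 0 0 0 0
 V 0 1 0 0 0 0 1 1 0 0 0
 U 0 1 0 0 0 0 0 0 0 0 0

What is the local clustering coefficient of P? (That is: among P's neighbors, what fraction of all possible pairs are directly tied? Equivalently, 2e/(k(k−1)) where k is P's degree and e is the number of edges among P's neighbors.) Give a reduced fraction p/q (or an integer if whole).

P's neighbors: O, R, S, V, and X (k = 5).
Possible neighbor pairs: C(5,2) = 10. Edges among them: O–X, R–S, R–V, V–X → e = 4.
Clustering(P) = 4/10 = 2/5.

2/5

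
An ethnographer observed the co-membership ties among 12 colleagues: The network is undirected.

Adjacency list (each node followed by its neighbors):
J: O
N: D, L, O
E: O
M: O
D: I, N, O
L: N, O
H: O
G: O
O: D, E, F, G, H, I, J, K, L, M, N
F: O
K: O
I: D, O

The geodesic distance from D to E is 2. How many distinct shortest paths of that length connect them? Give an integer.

The shortest distance is 2, and the only length-2 path is D–O–E. So there is exactly 1 shortest path.

1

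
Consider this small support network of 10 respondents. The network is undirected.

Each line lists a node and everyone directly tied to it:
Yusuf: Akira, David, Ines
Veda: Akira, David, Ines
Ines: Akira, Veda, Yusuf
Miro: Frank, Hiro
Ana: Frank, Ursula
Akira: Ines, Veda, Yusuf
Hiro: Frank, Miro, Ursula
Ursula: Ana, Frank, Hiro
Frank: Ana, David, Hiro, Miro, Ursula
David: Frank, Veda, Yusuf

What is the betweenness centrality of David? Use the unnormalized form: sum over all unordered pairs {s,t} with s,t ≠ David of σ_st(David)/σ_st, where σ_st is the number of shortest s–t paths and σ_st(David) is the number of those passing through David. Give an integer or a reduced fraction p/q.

61/3

Pairs whose geodesics pass through David — Ines–Frank: 2/2; Ines–Ana: 2/2; Ines–Hiro: 2/2; Ines–Miro: 2/2; Ines–Ursula: 2/2; Yusuf–Veda: 1/3; Yusuf–Frank: 1; Yusuf–Ana: 1; Yusuf–Hiro: 1; Yusuf–Miro: 1; Yusuf–Ursula: 1; Akira–Frank: 2/2; Akira–Ana: 2/2; Akira–Hiro: 2/2 … (+7 more pairs).
All other pairs contribute 0.
Summing the contributions gives betweenness(David) = 61/3.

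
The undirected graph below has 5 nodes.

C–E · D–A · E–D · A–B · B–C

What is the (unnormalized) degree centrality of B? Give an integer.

B is directly tied to A and C. That is 2 neighbors, so the degree of B is 2.

2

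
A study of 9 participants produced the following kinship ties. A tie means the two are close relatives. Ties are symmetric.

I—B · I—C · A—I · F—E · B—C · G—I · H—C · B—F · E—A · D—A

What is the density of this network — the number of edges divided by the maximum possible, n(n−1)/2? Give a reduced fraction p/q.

5/18

There are 10 edges and 9 nodes, so the maximum possible is C(9,2) = 36.
Density = 10/36 = 5/18.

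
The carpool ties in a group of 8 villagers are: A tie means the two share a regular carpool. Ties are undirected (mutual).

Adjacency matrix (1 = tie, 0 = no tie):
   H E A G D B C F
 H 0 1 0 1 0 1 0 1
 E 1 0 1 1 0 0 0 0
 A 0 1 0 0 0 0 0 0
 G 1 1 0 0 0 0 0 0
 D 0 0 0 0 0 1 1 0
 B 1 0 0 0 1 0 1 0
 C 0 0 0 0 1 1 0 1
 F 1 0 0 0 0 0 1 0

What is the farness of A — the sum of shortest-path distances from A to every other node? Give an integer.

19

Distances from A: B:3, C:4, D:4, E:1, F:3, G:2, H:2.
Sum = 3 + 4 + 4 + 1 + 3 + 2 + 2 = 19.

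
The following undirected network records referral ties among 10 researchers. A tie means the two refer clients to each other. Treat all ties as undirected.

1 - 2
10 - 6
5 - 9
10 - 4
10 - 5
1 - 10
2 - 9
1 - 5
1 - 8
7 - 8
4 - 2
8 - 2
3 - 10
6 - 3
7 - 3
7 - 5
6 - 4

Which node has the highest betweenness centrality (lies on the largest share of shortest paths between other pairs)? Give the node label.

10

Unnormalized betweenness of each node: 1:37/12, 2:61/12, 3:7/3, 4:17/6, 5:21/4, 6:1, 7:37/12, 8:2, 9:1/2, 10:47/6.
10 has the largest value, 47/6, making it the main broker — the node through which the most shortest paths run.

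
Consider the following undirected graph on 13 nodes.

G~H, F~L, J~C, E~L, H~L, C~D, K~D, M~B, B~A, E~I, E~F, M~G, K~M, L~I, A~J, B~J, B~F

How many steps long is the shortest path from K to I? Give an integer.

One shortest route is K – M – G – H – L – I, which uses 5 edges, and at distance 4 from K we only reach {E, L}, which does not include I. So d(K,I) = 5.

5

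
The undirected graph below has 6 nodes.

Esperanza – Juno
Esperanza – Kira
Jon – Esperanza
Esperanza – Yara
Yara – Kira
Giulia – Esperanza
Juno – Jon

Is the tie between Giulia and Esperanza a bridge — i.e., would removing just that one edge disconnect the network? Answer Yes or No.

Yes

Without the Giulia–Esperanza edge there is no alternate route between Giulia and Esperanza, so the network disconnects. It is a bridge.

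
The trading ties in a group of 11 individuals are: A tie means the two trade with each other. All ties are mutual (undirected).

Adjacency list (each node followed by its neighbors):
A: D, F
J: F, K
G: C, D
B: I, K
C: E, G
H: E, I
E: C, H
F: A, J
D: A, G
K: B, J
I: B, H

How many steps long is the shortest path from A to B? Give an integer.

One shortest route is A – F – J – K – B, which uses 4 edges, and at distance 3 from A we only reach {C, K}, which does not include B. So d(A,B) = 4.

4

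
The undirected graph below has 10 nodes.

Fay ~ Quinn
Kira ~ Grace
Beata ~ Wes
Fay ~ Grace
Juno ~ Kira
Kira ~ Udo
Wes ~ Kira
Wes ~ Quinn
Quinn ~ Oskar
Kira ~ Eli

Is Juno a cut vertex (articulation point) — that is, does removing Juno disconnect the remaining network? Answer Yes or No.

No

Even without Juno, every remaining node can still reach every other (the residual graph is connected), so Juno is not a cut vertex.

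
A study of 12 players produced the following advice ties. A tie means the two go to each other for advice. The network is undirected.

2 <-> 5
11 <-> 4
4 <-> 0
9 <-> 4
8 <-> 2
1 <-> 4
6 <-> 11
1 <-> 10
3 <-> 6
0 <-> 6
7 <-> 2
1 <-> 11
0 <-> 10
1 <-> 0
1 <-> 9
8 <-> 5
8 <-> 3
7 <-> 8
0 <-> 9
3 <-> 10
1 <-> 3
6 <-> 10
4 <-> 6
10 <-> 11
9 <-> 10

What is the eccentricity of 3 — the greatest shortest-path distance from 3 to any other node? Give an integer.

Distances from 3: 0:2, 1:1, 2:2, 4:2, 5:2, 6:1, 7:2, 8:1, 9:2, 10:1, 11:2.
The largest is 2 (to 9, 0, 11, 4, 7, 5, and 2), so the eccentricity of 3 is 2.

2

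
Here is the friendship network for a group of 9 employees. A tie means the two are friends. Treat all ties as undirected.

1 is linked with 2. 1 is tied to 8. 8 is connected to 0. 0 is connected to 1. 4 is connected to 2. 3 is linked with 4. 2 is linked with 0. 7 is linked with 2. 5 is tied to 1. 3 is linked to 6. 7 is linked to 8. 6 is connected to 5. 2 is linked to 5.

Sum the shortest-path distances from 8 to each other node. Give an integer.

17

Distances from 8: 0:1, 1:1, 2:2, 3:4, 4:3, 5:2, 6:3, 7:1.
Sum = 1 + 1 + 2 + 4 + 3 + 2 + 3 + 1 = 17.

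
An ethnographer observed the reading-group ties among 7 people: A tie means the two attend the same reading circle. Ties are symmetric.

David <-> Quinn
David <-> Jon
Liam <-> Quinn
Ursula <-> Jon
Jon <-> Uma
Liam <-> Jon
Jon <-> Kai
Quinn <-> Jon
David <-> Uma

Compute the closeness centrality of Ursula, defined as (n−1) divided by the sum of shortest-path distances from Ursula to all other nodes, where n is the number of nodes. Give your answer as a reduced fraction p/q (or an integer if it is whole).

6/11

Distances from Ursula: David:2, Jon:1, Kai:2, Liam:2, Quinn:2, Uma:2. Sum = 11.
n = 7, so closeness = 6/11.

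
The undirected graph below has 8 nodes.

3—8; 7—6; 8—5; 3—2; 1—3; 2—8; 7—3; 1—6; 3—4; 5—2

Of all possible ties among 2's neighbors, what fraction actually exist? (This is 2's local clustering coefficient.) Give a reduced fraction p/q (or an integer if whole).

2's neighbors: 3, 5, and 8 (k = 3).
Possible neighbor pairs: C(3,2) = 3. Edges among them: 3–8, 5–8 → e = 2.
Clustering(2) = 2/3.

2/3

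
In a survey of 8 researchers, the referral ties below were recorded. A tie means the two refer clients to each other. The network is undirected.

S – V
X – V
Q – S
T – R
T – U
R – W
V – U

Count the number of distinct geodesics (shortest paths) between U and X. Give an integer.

1

The shortest distance is 2, and the only length-2 path is U–V–X. So there is exactly 1 shortest path.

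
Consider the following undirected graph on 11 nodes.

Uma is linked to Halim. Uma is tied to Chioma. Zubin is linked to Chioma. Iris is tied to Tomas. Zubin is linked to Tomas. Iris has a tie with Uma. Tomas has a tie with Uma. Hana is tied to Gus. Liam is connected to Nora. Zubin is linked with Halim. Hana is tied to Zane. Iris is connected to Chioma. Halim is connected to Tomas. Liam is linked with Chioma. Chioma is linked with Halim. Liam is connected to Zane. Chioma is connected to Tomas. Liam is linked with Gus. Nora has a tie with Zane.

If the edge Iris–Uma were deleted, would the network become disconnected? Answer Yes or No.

No

Even without that edge, Iris still reaches Uma via Iris – Tomas – Uma, so the network stays connected. Not a bridge.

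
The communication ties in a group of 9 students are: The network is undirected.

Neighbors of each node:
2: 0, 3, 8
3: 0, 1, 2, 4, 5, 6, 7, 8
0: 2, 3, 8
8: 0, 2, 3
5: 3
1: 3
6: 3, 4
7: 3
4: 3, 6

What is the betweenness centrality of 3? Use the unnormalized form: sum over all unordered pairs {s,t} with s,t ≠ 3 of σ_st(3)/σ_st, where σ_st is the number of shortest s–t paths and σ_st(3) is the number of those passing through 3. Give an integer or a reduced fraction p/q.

Pairs whose geodesics pass through 3 — 6–0: 1; 6–8: 1; 6–1: 1; 6–7: 1; 6–2: 1; 6–5: 1; 0–1: 1; 0–7: 1; 0–5: 1; 0–4: 1; 8–1: 1; 8–7: 1; 8–5: 1; 8–4: 1 … (+10 more pairs).
All other pairs contribute 0.
Summing the contributions gives betweenness(3) = 24.

24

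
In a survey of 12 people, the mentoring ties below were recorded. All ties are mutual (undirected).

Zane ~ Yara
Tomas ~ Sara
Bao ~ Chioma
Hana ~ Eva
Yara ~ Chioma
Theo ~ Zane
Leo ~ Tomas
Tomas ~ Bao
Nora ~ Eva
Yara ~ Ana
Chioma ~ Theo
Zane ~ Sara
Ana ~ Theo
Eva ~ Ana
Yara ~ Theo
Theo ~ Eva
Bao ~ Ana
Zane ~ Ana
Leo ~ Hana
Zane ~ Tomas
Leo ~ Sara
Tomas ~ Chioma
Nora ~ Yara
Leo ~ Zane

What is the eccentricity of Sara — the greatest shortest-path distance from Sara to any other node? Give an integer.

3

Distances from Sara: Ana:2, Bao:2, Chioma:2, Eva:3, Hana:2, Leo:1, Nora:3, Theo:2, Tomas:1, Yara:2, Zane:1.
The largest is 3 (to Eva and Nora), so the eccentricity of Sara is 3.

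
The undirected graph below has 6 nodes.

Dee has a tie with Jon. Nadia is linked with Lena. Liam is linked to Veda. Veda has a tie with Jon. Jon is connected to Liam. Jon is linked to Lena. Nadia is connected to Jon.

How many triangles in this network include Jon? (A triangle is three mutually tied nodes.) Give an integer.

2

Jon's neighbors: Dee, Lena, Liam, Nadia, and Veda.
Neighbor pairs that are themselves tied: Jon–Lena–Nadia; Jon–Liam–Veda. Each forms one triangle with Jon, for 2 in total.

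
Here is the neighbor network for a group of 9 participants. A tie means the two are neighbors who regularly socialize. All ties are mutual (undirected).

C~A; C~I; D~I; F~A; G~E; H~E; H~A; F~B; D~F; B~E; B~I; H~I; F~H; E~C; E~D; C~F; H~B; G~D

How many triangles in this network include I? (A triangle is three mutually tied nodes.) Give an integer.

1

I's neighbors: B, C, D, and H.
Neighbor pairs that are themselves tied: I–B–H. Each forms one triangle with I, for 1 in total.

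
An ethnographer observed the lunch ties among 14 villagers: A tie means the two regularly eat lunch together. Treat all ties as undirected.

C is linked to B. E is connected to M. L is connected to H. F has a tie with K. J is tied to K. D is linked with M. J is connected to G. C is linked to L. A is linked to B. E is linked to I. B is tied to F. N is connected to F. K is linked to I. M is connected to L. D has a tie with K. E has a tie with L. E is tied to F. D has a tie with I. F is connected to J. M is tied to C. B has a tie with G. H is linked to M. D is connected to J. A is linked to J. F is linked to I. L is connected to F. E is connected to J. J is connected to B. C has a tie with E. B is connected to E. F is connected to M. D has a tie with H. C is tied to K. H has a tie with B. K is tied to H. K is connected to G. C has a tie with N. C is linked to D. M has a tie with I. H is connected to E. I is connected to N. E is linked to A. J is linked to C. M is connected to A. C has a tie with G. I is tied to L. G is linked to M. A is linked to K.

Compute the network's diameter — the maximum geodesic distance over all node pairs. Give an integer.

3

Eccentricity of each node (its greatest distance to any other): A:3, B:2, C:2, D:2, E:2, F:2, G:2, H:3, I:2, J:2, K:2, L:2, M:2, N:3.
The maximum eccentricity is 3, realized for instance by the pair H–N via H – E – C – N. So the diameter is 3.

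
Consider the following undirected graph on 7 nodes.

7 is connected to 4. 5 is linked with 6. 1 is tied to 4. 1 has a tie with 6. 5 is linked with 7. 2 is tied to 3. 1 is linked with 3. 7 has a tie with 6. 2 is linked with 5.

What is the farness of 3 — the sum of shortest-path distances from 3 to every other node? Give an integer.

Distances from 3: 1:1, 2:1, 4:2, 5:2, 6:2, 7:3.
Sum = 1 + 1 + 2 + 2 + 2 + 3 = 11.

11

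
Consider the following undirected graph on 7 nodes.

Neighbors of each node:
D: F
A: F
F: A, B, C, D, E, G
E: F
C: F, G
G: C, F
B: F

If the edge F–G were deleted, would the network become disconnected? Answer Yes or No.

No

Even without that edge, F still reaches G via F – C – G, so the network stays connected. Not a bridge.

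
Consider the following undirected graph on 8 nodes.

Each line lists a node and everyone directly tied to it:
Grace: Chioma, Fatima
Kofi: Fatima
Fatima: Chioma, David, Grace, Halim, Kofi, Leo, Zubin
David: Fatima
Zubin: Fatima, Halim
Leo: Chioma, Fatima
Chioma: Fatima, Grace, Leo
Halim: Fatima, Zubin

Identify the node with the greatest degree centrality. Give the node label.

Degrees — Chioma:3, David:1, Fatima:7, Grace:2, Halim:2, Kofi:1, Leo:2, Zubin:2.
The maximum is 7, attained only by Fatima.

Fatima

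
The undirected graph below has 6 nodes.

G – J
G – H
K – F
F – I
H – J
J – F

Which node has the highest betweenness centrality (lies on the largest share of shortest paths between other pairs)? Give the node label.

Unnormalized betweenness of each node: F:7, G:0, H:0, I:0, J:6, K:0.
F has the largest value, 7, making it the main broker — the node through which the most shortest paths run.

F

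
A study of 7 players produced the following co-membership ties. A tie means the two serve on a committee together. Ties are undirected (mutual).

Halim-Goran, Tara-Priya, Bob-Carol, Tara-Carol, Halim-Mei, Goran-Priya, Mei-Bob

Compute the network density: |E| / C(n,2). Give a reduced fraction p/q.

1/3

There are 7 edges and 7 nodes, so the maximum possible is C(7,2) = 21.
Density = 7/21 = 1/3.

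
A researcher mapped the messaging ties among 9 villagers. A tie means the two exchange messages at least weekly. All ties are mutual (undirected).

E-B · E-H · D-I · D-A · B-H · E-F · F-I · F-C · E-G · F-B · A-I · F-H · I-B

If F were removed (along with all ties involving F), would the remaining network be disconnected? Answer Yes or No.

Yes

Removing F leaves {C} with no path to {A, B, D, E, G, H, and I}, so the network splits into 2 components. F is a cut vertex.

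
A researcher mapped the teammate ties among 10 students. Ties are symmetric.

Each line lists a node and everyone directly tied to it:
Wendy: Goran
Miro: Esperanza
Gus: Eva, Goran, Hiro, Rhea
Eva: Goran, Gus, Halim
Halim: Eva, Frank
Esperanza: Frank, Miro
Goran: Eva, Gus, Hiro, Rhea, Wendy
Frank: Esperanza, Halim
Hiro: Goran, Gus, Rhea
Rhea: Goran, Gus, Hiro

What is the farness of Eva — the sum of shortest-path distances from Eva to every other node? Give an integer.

18

Distances from Eva: Esperanza:3, Frank:2, Goran:1, Gus:1, Halim:1, Hiro:2, Miro:4, Rhea:2, Wendy:2.
Sum = 3 + 2 + 1 + 1 + 1 + 2 + 4 + 2 + 2 = 18.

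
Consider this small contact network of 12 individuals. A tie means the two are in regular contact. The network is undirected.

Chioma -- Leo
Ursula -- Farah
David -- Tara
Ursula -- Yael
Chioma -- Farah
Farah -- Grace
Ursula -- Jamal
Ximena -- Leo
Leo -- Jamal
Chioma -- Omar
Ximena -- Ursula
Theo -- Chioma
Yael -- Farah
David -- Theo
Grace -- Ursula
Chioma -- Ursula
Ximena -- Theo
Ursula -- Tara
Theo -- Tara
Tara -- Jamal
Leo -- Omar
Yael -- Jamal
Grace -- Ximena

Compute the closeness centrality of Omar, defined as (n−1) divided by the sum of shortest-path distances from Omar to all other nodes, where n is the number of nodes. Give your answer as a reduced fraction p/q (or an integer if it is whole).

Distances from Omar: Chioma:1, David:3, Farah:2, Grace:3, Jamal:2, Leo:1, Tara:3, Theo:2, Ursula:2, Ximena:2, Yael:3. Sum = 24.
n = 12, so closeness = 11/24.

11/24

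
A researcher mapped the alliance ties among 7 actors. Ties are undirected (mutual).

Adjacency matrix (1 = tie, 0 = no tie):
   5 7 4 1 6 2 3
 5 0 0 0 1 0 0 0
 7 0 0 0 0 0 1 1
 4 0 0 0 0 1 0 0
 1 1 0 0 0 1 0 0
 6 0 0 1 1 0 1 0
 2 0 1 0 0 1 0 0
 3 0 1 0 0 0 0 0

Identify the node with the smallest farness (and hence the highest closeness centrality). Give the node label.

6

Farness (sum of distances to all others) for each node — 1:13, 2:11, 3:19, 4:15, 5:18, 6:10, 7:14.
The smallest farness is 10, for 6, so 6 has the highest closeness.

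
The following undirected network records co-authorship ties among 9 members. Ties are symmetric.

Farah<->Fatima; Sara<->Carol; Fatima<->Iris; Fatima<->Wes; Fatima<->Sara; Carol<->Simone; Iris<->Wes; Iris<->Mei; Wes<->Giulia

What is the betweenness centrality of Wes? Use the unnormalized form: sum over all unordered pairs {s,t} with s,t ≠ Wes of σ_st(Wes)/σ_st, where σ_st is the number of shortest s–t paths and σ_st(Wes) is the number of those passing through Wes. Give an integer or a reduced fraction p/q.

Pairs whose geodesics pass through Wes — Fatima–Giulia: 1; Farah–Giulia: 1; Sara–Giulia: 1; Mei–Giulia: 1; Giulia–Iris: 1; Giulia–Carol: 1; Giulia–Simone: 1.
All other pairs contribute 0.
Summing the contributions gives betweenness(Wes) = 7.

7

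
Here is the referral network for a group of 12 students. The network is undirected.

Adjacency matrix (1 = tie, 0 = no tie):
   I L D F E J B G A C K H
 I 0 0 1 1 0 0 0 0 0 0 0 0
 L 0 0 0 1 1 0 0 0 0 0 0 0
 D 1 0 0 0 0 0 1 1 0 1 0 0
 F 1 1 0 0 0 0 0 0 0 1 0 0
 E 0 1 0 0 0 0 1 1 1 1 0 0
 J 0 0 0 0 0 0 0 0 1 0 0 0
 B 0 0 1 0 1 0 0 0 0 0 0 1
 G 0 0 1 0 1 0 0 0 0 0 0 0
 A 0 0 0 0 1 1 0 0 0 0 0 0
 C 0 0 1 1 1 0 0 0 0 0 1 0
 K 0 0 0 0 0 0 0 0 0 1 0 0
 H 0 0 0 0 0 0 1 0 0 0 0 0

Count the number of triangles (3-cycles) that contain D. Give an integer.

0

D's neighbors are B, C, G, and I, but none of them are tied to each other, so no triangle contains D.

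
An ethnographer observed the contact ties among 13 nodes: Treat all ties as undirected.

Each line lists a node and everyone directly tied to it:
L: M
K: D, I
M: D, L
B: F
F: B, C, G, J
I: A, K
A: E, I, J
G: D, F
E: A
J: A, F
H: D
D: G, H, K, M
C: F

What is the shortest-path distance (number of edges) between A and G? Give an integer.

One shortest route is A – J – F – G, which uses 3 edges, and at distance 2 from A we only reach {F, K}, which does not include G. So d(A,G) = 3.

3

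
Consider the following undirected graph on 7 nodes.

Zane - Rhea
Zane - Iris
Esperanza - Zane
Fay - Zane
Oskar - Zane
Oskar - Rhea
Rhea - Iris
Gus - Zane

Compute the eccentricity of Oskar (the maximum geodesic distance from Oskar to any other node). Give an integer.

2

Distances from Oskar: Esperanza:2, Fay:2, Gus:2, Iris:2, Rhea:1, Zane:1.
The largest is 2 (to Gus, Iris, Fay, and Esperanza), so the eccentricity of Oskar is 2.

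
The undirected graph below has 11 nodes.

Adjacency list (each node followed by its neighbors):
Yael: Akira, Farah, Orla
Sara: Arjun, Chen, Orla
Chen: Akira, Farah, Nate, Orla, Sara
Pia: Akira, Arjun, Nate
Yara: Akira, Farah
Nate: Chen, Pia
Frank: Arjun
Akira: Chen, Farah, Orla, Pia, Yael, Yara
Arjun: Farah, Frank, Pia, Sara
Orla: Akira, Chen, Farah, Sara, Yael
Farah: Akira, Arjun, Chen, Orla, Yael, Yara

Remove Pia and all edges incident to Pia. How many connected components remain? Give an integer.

1

Pia's neighbors (Akira, Arjun, and Nate) remain reachable from one another through other ties, so the rest of the network stays in one piece.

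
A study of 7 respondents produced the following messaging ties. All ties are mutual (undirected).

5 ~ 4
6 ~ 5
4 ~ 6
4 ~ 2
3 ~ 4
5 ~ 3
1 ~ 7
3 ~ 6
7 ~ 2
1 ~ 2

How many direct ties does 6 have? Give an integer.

6 is directly tied to 3, 4, and 5. That is 3 neighbors, so the degree of 6 is 3.

3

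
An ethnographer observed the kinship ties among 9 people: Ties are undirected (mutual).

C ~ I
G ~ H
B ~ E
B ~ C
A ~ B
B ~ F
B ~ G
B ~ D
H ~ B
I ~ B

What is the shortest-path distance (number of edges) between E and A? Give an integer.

2

One shortest route is E – B – A, which uses 2 edges, and E and A are not directly tied, so nothing shorter exists. So d(E,A) = 2.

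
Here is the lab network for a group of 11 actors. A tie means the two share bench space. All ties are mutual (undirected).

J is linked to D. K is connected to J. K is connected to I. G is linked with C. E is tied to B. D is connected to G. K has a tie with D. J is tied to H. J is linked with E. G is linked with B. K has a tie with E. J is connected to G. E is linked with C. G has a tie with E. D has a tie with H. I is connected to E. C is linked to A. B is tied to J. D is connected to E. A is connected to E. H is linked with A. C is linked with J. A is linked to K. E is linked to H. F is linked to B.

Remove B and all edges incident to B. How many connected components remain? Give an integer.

Without B, the remaining ties split the others into: {A, C, D, E, G, H, I, J, K}; {F}.
That's 2 separate components.

2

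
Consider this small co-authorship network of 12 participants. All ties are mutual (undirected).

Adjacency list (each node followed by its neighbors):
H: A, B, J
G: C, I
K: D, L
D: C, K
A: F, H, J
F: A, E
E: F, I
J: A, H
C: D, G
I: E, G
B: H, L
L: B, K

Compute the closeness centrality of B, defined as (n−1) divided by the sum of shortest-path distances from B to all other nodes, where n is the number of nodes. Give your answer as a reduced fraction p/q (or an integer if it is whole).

11/32

Distances from B: A:2, C:4, D:3, E:4, F:3, G:5, H:1, I:5, J:2, K:2, L:1. Sum = 32.
n = 12, so closeness = 11/32.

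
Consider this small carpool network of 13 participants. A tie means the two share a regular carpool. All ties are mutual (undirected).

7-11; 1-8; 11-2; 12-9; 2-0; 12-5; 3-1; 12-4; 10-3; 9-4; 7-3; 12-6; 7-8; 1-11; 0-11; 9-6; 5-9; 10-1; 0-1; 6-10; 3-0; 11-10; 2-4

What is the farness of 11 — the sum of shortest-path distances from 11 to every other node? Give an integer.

23

Distances from 11: 0:1, 1:1, 2:1, 3:2, 4:2, 5:4, 6:2, 7:1, 8:2, 9:3, 10:1, 12:3.
Sum = 1 + 1 + 1 + 2 + 2 + 4 + 2 + 1 + 2 + 3 + 1 + 3 = 23.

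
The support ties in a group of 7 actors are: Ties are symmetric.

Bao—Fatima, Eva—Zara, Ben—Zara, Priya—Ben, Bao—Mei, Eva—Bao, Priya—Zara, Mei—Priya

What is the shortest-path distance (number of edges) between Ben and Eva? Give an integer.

One shortest route is Ben – Zara – Eva, which uses 2 edges, and Ben and Eva are not directly tied, so nothing shorter exists. So d(Ben,Eva) = 2.

2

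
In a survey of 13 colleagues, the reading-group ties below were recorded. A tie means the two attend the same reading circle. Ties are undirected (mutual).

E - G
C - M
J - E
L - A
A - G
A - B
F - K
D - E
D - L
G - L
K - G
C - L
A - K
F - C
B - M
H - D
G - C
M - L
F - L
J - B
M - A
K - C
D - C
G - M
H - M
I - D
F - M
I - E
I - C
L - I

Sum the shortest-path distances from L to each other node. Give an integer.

18

Distances from L: A:1, B:2, C:1, D:1, E:2, F:1, G:1, H:2, I:1, J:3, K:2, M:1.
Sum = 1 + 2 + 1 + 1 + 2 + 1 + 1 + 2 + 1 + 3 + 2 + 1 = 18.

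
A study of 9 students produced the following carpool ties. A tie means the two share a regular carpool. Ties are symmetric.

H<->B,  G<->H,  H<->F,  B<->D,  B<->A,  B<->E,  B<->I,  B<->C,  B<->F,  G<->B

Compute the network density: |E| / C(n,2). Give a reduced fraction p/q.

5/18

There are 10 edges and 9 nodes, so the maximum possible is C(9,2) = 36.
Density = 10/36 = 5/18.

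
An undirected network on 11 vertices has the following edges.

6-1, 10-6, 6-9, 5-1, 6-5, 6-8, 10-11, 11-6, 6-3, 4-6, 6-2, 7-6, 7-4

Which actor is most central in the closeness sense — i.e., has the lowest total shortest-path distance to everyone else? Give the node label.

6

Farness (sum of distances to all others) for each node — 1:18, 2:19, 3:19, 4:18, 5:18, 6:10, 7:18, 8:19, 9:19, 10:18, 11:18.
The smallest farness is 10, for 6, so 6 has the highest closeness.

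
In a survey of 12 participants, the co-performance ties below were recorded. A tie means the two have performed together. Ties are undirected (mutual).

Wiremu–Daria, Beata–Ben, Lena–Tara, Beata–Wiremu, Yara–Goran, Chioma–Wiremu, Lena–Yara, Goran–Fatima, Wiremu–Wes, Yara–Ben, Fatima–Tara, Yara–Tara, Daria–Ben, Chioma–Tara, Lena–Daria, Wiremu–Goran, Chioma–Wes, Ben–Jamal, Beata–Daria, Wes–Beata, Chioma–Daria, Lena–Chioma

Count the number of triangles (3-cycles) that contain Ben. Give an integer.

1

Ben's neighbors: Beata, Daria, Jamal, and Yara.
Neighbor pairs that are themselves tied: Ben–Beata–Daria. Each forms one triangle with Ben, for 1 in total.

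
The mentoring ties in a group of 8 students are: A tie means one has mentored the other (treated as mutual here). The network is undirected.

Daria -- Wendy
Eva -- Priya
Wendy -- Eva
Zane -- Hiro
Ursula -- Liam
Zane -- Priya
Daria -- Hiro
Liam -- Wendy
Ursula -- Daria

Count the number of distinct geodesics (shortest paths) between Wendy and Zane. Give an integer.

2

The shortest distance is 3. The length-3 paths are: Wendy–Daria–Hiro–Zane; Wendy–Eva–Priya–Zane.
That gives 2 distinct shortest paths.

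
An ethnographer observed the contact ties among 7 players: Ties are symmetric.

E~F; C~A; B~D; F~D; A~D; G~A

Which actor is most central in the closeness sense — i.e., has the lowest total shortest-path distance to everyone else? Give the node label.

Farness (sum of distances to all others) for each node — A:10, B:14, C:15, D:9, E:17, F:12, G:15.
The smallest farness is 9, for D, so D has the highest closeness.

D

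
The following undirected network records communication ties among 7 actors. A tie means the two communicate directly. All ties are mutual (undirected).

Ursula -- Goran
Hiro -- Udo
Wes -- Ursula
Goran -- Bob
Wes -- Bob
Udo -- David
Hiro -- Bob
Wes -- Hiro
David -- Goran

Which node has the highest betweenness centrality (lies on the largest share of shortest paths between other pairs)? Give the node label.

Unnormalized betweenness of each node: Bob:11/6, David:3/2, Goran:11/3, Hiro:17/6, Udo:4/3, Ursula:5/6, Wes:2.
Goran has the largest value, 11/3, making it the main broker — the node through which the most shortest paths run.

Goran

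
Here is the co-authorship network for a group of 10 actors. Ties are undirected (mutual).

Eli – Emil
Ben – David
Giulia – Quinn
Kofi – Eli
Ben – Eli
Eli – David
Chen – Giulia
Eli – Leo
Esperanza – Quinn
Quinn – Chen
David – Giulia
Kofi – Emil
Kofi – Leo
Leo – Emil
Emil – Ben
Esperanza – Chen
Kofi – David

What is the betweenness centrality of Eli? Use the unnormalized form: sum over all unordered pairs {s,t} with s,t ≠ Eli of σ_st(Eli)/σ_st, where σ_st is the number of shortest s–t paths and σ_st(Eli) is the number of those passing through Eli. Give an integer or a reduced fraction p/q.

Pairs whose geodesics pass through Eli — Chen–Emil: 1/3; Chen–Leo: 1/2; Giulia–Emil: 1/3; Giulia–Leo: 1/2; Esperanza–Emil: 2/6; Esperanza–Leo: 2/4; Quinn–Emil: 1/3; Quinn–Leo: 1/2; Kofi–Ben: 1/3; Ben–Leo: 1/2; David–Emil: 1/3; David–Leo: 1/2.
All other pairs contribute 0.
Summing the contributions gives betweenness(Eli) = 5.

5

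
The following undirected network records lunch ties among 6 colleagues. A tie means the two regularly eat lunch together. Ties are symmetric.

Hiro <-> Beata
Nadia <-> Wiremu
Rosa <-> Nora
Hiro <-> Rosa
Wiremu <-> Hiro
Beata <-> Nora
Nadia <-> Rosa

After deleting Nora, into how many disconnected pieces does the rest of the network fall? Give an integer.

Nora's neighbors (Beata and Rosa) remain reachable from one another through other ties, so the rest of the network stays in one piece.

1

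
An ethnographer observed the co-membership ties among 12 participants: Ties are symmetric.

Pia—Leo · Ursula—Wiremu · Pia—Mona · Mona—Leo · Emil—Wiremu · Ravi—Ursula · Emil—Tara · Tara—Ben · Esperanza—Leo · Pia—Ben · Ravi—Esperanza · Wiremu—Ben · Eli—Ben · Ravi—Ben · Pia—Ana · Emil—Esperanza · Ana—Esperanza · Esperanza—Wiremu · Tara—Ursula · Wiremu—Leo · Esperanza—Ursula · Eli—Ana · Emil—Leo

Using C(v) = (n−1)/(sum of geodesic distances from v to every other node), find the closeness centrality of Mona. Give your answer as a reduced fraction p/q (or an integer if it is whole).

Distances from Mona: Ana:2, Ben:2, Eli:3, Emil:2, Esperanza:2, Leo:1, Pia:1, Ravi:3, Tara:3, Ursula:3, Wiremu:2. Sum = 24.
n = 12, so closeness = 11/24.

11/24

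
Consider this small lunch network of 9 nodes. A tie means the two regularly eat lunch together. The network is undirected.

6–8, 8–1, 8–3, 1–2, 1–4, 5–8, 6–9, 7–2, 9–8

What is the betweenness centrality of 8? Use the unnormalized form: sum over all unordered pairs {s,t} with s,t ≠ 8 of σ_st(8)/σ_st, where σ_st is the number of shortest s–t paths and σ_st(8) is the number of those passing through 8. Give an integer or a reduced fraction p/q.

Pairs whose geodesics pass through 8 — 4–5: 1; 4–9: 1; 4–6: 1; 4–3: 1; 1–5: 1; 1–9: 1; 1–6: 1; 1–3: 1; 7–5: 1; 7–9: 1; 7–6: 1; 7–3: 1; 5–9: 1; 5–6: 1 … (+7 more pairs).
All other pairs contribute 0.
Summing the contributions gives betweenness(8) = 21.

21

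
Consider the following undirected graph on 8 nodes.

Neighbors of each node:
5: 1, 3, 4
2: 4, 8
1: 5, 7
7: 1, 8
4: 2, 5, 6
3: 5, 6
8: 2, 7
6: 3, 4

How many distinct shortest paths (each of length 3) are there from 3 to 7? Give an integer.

1

The shortest distance is 3, and the only length-3 path is 3–5–1–7. So there is exactly 1 shortest path.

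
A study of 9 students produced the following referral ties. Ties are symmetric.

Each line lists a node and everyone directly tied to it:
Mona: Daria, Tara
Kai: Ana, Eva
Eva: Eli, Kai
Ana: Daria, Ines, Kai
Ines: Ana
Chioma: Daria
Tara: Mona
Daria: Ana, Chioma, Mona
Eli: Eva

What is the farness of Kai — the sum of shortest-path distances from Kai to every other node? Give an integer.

18

Distances from Kai: Ana:1, Chioma:3, Daria:2, Eli:2, Eva:1, Ines:2, Mona:3, Tara:4.
Sum = 1 + 3 + 2 + 2 + 1 + 2 + 3 + 4 = 18.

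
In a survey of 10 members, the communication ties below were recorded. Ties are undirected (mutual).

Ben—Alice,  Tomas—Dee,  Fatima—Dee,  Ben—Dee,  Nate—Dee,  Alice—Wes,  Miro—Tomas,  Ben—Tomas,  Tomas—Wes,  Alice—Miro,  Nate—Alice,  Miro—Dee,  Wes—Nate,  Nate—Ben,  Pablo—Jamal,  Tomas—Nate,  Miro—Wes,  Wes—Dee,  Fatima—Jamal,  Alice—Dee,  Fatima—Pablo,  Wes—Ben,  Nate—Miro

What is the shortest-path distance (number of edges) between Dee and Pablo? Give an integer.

2

One shortest route is Dee – Fatima – Pablo, which uses 2 edges, and Dee and Pablo are not directly tied, so nothing shorter exists. So d(Dee,Pablo) = 2.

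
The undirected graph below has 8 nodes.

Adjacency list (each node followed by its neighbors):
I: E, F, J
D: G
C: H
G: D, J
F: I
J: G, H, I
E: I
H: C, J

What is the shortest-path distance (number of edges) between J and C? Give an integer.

2

One shortest route is J – H – C, which uses 2 edges, and J and C are not directly tied, so nothing shorter exists. So d(J,C) = 2.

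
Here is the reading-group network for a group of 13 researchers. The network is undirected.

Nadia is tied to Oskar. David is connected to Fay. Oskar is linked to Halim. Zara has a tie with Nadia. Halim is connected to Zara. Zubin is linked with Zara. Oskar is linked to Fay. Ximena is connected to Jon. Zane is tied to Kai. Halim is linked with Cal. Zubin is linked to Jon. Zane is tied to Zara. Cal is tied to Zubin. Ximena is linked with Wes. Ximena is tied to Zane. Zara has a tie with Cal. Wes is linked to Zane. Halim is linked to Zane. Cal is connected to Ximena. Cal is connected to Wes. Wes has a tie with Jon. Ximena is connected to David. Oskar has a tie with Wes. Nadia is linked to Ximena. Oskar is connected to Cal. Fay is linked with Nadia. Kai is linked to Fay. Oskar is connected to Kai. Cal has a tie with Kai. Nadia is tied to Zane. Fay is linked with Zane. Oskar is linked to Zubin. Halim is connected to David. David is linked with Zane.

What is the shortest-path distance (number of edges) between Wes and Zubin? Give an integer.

2

One shortest route is Wes – Oskar – Zubin, which uses 2 edges, and Wes and Zubin are not directly tied, so nothing shorter exists. So d(Wes,Zubin) = 2.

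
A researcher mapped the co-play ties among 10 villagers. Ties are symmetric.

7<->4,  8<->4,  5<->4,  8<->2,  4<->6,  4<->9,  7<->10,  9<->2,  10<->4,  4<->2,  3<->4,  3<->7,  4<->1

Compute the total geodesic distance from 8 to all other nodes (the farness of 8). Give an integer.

16

Distances from 8: 1:2, 2:1, 3:2, 4:1, 5:2, 6:2, 7:2, 9:2, 10:2.
Sum = 2 + 1 + 2 + 1 + 2 + 2 + 2 + 2 + 2 = 16.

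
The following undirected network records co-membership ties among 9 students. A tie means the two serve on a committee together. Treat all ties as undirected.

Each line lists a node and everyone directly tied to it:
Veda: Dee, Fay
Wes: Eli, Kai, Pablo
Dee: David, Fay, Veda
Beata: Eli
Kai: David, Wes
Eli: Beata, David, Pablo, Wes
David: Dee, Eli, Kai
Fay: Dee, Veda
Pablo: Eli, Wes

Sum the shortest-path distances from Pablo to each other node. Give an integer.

Distances from Pablo: Beata:2, David:2, Dee:3, Eli:1, Fay:4, Kai:2, Veda:4, Wes:1.
Sum = 2 + 2 + 3 + 1 + 4 + 2 + 4 + 1 = 19.

19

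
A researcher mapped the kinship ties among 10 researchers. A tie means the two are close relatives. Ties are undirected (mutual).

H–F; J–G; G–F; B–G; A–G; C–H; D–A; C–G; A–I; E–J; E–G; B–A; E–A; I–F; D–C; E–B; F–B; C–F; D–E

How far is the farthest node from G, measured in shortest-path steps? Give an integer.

Distances from G: A:1, B:1, C:1, D:2, E:1, F:1, H:2, I:2, J:1.
The largest is 2 (to D, H, and I), so the eccentricity of G is 2.

2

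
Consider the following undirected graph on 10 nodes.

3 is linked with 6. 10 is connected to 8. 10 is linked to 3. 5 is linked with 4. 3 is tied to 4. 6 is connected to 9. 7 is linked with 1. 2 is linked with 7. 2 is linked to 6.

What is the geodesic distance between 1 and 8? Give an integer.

6

One shortest route is 1 – 7 – 2 – 6 – 3 – 10 – 8, which uses 6 edges, and at distance 5 from 1 we only reach {4, 10}, which does not include 8. So d(1,8) = 6.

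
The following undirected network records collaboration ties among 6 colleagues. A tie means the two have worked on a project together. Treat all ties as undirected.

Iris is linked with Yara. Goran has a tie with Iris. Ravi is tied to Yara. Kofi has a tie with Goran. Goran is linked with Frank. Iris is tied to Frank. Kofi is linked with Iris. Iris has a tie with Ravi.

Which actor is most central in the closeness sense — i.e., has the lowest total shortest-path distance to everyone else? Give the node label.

Iris

Farness (sum of distances to all others) for each node — Frank:8, Goran:7, Iris:5, Kofi:8, Ravi:8, Yara:8.
The smallest farness is 5, for Iris, so Iris has the highest closeness.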